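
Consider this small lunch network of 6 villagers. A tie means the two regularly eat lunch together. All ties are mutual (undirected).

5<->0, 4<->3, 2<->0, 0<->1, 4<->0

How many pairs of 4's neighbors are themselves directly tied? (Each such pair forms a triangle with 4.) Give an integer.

4's neighbors are 0 and 3, but none of them are tied to each other, so no triangle contains 4.

0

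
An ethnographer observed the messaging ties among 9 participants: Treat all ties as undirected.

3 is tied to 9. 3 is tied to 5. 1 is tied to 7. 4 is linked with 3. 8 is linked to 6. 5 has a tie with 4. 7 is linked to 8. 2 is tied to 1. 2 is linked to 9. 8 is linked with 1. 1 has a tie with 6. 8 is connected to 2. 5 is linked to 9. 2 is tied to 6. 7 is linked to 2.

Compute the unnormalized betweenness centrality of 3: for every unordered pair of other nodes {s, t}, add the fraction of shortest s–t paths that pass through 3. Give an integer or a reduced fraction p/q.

Pairs whose geodesics pass through 3 — 4–9: 1/2; 4–8: 1/2; 4–1: 1/2; 4–7: 1/2; 4–6: 1/2; 4–2: 1/2.
All other pairs contribute 0.
Summing the contributions gives betweenness(3) = 3.

3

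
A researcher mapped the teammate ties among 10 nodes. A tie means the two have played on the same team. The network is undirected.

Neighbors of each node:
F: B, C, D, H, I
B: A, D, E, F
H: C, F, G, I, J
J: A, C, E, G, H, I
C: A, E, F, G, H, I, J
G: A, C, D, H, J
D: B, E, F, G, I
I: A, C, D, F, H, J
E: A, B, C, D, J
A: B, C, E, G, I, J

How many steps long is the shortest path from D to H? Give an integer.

2

One shortest route is D – I – H, which uses 2 edges, and D and H are not directly tied, so nothing shorter exists. So d(D,H) = 2.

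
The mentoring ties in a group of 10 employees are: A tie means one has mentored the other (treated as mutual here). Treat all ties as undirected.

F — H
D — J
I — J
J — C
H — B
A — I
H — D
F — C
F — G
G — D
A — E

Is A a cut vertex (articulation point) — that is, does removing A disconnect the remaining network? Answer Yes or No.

Removing A leaves {B, C, D, F, G, H, I, and J} with no path to {E}, so the network splits into 2 components. A is a cut vertex.

Yes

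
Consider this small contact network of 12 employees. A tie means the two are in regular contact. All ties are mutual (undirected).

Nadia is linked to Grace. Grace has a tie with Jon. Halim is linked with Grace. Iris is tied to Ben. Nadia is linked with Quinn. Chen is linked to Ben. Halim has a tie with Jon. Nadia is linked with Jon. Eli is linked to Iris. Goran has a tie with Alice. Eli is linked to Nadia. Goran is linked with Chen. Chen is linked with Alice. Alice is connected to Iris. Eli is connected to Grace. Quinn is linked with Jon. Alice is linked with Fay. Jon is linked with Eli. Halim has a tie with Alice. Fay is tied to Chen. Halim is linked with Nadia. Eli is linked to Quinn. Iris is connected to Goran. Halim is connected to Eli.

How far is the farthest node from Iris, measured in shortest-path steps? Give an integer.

Distances from Iris: Alice:1, Ben:1, Chen:2, Eli:1, Fay:2, Goran:1, Grace:2, Halim:2, Jon:2, Nadia:2, Quinn:2.
The largest is 2 (to Chen, Halim, Fay, Quinn, Grace, Jon, and Nadia), so the eccentricity of Iris is 2.

2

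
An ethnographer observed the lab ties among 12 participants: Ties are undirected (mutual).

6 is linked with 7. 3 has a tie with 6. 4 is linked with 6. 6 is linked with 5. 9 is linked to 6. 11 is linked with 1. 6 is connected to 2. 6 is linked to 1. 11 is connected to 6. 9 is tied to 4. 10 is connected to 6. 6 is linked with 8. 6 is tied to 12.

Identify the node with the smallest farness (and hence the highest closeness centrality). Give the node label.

6

Farness (sum of distances to all others) for each node — 1:20, 2:21, 3:21, 4:20, 5:21, 6:11, 7:21, 8:21, 9:20, 10:21, 11:20, 12:21.
The smallest farness is 11, for 6, so 6 has the highest closeness.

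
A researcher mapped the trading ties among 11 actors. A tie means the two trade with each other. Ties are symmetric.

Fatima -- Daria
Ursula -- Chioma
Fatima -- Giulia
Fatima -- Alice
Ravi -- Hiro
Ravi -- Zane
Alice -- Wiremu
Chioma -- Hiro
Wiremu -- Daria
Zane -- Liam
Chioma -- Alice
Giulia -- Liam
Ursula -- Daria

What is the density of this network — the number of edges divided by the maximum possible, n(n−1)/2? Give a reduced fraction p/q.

There are 13 edges and 11 nodes, so the maximum possible is C(11,2) = 55.
Density = 13/55.

13/55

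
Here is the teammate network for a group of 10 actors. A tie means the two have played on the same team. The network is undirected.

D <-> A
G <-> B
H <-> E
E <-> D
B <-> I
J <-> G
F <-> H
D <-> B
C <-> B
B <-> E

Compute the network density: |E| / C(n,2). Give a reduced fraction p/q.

There are 10 edges and 10 nodes, so the maximum possible is C(10,2) = 45.
Density = 10/45 = 2/9.

2/9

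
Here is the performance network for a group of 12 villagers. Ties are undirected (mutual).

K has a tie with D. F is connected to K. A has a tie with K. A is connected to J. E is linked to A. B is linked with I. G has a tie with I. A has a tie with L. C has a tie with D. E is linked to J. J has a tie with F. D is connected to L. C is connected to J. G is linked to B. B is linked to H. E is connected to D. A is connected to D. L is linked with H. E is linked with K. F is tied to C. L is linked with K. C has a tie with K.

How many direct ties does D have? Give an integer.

D is directly tied to A, C, E, K, and L. That is 5 neighbors, so the degree of D is 5.

5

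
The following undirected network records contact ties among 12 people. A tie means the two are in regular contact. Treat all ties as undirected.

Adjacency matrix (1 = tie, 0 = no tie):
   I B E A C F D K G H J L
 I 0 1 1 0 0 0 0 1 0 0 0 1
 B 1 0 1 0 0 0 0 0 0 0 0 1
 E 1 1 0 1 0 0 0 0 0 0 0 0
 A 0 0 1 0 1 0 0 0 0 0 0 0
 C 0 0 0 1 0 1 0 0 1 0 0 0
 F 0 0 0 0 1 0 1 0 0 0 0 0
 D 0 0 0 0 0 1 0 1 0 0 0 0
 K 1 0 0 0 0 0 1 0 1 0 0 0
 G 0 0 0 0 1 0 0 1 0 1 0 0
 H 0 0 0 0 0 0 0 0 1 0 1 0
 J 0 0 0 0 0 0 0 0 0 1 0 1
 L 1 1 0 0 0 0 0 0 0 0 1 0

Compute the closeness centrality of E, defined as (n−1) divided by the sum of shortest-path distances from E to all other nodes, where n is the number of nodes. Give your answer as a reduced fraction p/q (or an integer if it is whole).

11/25

Distances from E: A:1, B:1, C:2, D:3, F:3, G:3, H:4, I:1, J:3, K:2, L:2. Sum = 25.
n = 12, so closeness = 11/25.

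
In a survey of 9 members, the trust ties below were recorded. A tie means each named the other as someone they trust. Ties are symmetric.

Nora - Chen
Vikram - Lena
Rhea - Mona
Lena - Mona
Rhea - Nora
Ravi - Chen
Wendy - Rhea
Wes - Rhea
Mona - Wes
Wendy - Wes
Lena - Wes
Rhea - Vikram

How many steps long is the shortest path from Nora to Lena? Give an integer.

3

One shortest route is Nora – Rhea – Vikram – Lena, which uses 3 edges, and at distance 2 from Nora we only reach {Mona, Ravi, Vikram, Wendy, Wes}, which does not include Lena. So d(Nora,Lena) = 3.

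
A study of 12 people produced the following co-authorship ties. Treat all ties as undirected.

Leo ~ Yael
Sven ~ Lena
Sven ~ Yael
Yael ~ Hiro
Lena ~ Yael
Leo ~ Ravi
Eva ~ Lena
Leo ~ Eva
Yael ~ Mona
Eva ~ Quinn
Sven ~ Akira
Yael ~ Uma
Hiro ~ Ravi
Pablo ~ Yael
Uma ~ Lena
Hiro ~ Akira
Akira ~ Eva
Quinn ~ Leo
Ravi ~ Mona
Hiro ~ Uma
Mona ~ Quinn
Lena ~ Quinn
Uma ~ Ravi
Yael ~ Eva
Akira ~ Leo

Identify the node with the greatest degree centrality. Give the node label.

Degrees — Akira:4, Eva:5, Hiro:4, Lena:5, Leo:5, Mona:3, Pablo:1, Quinn:4, Ravi:4, Sven:3, Uma:4, Yael:8.
The maximum is 8, attained only by Yael.

Yael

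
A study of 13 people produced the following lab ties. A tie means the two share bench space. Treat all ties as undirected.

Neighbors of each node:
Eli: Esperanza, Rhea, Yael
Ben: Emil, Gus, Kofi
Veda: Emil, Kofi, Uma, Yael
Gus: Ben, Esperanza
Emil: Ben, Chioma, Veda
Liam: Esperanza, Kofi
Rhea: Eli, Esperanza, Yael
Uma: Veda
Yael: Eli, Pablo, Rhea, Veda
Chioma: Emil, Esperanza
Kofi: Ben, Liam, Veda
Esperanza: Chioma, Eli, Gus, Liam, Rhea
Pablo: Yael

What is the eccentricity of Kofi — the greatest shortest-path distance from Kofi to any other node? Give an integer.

3

Distances from Kofi: Ben:1, Chioma:3, Eli:3, Emil:2, Esperanza:2, Gus:2, Liam:1, Pablo:3, Rhea:3, Uma:2, Veda:1, Yael:2.
The largest is 3 (to Eli, Chioma, Rhea, and Pablo), so the eccentricity of Kofi is 3.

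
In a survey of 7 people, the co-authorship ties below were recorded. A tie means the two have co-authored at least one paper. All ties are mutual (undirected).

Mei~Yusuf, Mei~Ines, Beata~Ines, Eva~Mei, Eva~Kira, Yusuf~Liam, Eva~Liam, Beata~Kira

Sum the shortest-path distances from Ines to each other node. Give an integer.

11

Distances from Ines: Beata:1, Eva:2, Kira:2, Liam:3, Mei:1, Yusuf:2.
Sum = 1 + 2 + 2 + 3 + 1 + 2 = 11.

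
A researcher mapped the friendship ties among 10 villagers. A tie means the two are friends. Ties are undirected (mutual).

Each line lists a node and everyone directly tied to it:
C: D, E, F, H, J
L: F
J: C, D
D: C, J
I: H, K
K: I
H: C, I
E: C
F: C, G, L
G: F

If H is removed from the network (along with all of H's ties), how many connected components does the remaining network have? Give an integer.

2

Without H, the remaining ties split the others into: {I, K}; {C, D, E, F, G, J, L}.
That's 2 separate components.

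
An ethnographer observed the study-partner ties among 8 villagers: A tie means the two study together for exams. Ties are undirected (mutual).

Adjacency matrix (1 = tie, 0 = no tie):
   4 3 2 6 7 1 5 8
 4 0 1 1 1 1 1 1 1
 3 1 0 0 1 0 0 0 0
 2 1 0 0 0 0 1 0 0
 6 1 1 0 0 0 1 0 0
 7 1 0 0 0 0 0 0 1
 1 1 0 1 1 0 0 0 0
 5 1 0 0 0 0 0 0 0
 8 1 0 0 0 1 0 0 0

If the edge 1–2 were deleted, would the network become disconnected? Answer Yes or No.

Even without that edge, 1 still reaches 2 via 1 – 4 – 2, so the network stays connected. Not a bridge.

No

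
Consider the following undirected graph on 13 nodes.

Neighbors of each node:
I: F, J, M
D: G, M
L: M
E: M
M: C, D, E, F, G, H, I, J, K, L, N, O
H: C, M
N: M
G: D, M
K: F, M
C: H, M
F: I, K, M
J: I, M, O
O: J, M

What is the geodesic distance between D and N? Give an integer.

One shortest route is D – M – N, which uses 2 edges, and D and N are not directly tied, so nothing shorter exists. So d(D,N) = 2.

2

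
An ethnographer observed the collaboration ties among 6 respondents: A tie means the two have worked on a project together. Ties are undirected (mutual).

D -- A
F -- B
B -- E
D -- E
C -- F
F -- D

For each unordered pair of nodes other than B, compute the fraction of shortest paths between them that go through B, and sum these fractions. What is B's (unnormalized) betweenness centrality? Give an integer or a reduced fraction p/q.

1

Pairs whose geodesics pass through B — E–F: 1/2; E–C: 1/2.
All other pairs contribute 0.
Summing the contributions gives betweenness(B) = 1.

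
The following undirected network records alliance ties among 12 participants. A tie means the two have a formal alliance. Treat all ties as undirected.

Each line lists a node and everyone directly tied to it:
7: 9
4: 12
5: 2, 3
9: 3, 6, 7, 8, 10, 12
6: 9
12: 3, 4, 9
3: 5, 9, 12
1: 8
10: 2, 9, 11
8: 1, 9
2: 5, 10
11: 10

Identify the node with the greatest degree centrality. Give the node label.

Degrees — 1:1, 2:2, 3:3, 4:1, 5:2, 6:1, 7:1, 8:2, 9:6, 10:3, 11:1, 12:3.
The maximum is 6, attained only by 9.

9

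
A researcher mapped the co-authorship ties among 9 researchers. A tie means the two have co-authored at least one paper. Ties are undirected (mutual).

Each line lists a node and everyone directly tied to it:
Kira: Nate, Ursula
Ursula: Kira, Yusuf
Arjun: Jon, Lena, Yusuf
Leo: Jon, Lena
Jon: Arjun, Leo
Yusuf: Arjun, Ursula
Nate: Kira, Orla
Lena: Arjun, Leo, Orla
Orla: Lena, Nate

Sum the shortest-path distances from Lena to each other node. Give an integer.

Distances from Lena: Arjun:1, Jon:2, Kira:3, Leo:1, Nate:2, Orla:1, Ursula:3, Yusuf:2.
Sum = 1 + 2 + 3 + 1 + 2 + 1 + 3 + 2 = 15.

15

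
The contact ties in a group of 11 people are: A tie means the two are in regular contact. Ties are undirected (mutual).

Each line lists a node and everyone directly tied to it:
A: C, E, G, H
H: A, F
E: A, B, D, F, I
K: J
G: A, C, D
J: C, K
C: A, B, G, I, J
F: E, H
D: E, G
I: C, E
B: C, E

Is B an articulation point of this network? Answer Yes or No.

No

Even without B, every remaining node can still reach every other (the residual graph is connected), so B is not a cut vertex.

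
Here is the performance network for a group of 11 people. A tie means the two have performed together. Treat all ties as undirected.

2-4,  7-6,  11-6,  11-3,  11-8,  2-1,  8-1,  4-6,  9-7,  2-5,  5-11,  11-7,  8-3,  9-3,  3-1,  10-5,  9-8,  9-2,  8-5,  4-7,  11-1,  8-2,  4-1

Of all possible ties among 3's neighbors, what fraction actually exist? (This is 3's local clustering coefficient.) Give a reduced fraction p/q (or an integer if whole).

2/3

3's neighbors: 1, 8, 9, and 11 (k = 4).
Possible neighbor pairs: C(4,2) = 6. Edges among them: 1–8, 1–11, 8–9, 8–11 → e = 4.
Clustering(3) = 4/6 = 2/3.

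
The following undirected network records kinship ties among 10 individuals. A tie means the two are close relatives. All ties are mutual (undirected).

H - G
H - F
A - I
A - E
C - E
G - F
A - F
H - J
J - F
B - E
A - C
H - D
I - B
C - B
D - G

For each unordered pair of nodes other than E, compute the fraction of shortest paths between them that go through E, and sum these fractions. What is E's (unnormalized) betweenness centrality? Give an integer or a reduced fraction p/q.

2

Pairs whose geodesics pass through E — B–A: 1/3; B–F: 1/3; B–J: 1/3; B–D: 2/6; B–H: 1/3; B–G: 1/3.
All other pairs contribute 0.
Summing the contributions gives betweenness(E) = 2.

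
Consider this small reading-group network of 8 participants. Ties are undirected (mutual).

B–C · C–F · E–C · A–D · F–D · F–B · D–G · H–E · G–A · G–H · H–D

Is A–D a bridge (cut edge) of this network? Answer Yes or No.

No

Even without that edge, A still reaches D via A – G – D, so the network stays connected. Not a bridge.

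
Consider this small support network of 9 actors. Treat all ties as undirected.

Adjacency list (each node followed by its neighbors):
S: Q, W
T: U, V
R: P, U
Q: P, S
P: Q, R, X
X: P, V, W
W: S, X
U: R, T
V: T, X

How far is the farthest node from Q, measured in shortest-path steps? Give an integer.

Distances from Q: P:1, R:2, S:1, T:4, U:3, V:3, W:2, X:2.
The largest is 4 (to T), so the eccentricity of Q is 4.

4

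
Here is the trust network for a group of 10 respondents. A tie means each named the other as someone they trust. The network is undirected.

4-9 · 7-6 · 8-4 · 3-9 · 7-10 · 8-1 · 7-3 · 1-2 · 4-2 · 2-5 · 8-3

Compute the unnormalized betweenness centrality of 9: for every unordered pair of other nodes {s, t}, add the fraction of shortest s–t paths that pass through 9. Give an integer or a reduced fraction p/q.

Pairs whose geodesics pass through 9 — 4–7: 1/2; 4–3: 1/2; 4–10: 1/2; 4–6: 1/2; 7–2: 1/3; 7–5: 1/3; 3–2: 1/3; 3–5: 1/3; 2–10: 1/3; 2–6: 1/3; 10–5: 1/3; 5–6: 1/3.
All other pairs contribute 0.
Summing the contributions gives betweenness(9) = 14/3.

14/3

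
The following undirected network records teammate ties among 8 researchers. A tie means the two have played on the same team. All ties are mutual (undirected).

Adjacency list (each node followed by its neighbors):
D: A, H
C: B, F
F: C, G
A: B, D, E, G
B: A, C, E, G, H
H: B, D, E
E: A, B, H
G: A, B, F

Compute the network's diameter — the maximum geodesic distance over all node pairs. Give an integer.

Eccentricity of each node (its greatest distance to any other): A:2, B:2, C:3, D:3, E:3, F:3, G:2, H:3.
The maximum eccentricity is 3, realized for instance by the pair F–H via F – G – B – H. So the diameter is 3.

3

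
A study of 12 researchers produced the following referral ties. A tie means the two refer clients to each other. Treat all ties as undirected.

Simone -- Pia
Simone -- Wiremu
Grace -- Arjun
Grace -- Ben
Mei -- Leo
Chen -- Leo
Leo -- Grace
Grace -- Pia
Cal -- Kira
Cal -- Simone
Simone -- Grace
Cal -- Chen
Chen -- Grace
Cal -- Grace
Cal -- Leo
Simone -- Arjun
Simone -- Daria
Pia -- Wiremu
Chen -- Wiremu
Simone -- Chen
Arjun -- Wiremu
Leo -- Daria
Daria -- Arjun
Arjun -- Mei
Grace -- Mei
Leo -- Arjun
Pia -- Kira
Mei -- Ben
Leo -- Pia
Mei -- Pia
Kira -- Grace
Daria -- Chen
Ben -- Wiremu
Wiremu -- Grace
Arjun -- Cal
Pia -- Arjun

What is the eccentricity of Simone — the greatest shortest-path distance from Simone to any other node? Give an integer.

Distances from Simone: Arjun:1, Ben:2, Cal:1, Chen:1, Daria:1, Grace:1, Kira:2, Leo:2, Mei:2, Pia:1, Wiremu:1.
The largest is 2 (to Leo, Ben, Mei, and Kira), so the eccentricity of Simone is 2.

2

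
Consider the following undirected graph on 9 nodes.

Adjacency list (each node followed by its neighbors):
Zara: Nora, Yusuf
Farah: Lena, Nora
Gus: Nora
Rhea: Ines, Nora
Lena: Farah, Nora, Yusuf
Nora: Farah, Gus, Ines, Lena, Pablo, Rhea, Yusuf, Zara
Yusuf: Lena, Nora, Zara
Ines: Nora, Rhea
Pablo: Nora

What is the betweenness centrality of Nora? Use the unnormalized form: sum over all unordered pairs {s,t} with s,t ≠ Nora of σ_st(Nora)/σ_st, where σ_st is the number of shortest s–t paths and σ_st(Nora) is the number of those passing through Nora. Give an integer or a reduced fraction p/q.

23

Pairs whose geodesics pass through Nora — Lena–Gus: 1; Lena–Pablo: 1; Lena–Zara: 1/2; Lena–Rhea: 1; Lena–Ines: 1; Farah–Gus: 1; Farah–Pablo: 1; Farah–Zara: 1; Farah–Rhea: 1; Farah–Yusuf: 1/2; Farah–Ines: 1; Gus–Pablo: 1; Gus–Zara: 1; Gus–Rhea: 1 … (+10 more pairs).
All other pairs contribute 0.
Summing the contributions gives betweenness(Nora) = 23.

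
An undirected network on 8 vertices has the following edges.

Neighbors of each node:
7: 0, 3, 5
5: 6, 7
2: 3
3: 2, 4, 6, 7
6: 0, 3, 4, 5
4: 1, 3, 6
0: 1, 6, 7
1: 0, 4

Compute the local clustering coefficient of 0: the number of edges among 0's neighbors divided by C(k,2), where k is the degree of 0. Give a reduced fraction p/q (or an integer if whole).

0

0's neighbors: 1, 6, and 7 (k = 3).
Possible neighbor pairs: C(3,2) = 3. Edges among them: none → e = 0.
Clustering(0) = 0/3 = 0.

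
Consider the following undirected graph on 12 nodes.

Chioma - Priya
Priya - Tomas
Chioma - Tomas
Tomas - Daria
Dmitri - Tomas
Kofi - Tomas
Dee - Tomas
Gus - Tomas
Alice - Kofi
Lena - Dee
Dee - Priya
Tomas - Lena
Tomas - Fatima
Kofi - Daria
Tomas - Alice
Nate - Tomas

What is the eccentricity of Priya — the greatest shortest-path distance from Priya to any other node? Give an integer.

2

Distances from Priya: Alice:2, Chioma:1, Daria:2, Dee:1, Dmitri:2, Fatima:2, Gus:2, Kofi:2, Lena:2, Nate:2, Tomas:1.
The largest is 2 (to Dmitri, Lena, Nate, Alice, Gus, Fatima, Daria, and Kofi), so the eccentricity of Priya is 2.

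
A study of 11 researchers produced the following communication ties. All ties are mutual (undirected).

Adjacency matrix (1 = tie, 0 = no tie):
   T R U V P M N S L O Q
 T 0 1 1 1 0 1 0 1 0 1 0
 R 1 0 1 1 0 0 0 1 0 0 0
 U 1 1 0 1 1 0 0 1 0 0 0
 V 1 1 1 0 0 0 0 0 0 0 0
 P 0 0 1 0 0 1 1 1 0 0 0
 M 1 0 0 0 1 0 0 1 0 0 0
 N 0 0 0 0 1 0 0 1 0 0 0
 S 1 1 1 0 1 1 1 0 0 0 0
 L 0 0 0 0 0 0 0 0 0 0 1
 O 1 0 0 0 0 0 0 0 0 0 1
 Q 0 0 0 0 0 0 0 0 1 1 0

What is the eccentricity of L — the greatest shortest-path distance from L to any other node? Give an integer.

Distances from L: M:4, N:5, O:2, P:5, Q:1, R:4, S:4, T:3, U:4, V:4.
The largest is 5 (to P and N), so the eccentricity of L is 5.

5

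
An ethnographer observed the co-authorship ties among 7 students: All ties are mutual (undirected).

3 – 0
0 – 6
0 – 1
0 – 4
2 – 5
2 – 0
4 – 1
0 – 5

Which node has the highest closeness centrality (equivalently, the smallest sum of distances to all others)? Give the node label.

Farness (sum of distances to all others) for each node — 0:6, 1:10, 2:10, 3:11, 4:10, 5:10, 6:11.
The smallest farness is 6, for 0, so 0 has the highest closeness.

0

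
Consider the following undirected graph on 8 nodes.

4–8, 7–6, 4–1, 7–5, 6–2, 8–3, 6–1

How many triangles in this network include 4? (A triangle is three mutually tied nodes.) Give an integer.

0

4's neighbors are 1 and 8, but none of them are tied to each other, so no triangle contains 4.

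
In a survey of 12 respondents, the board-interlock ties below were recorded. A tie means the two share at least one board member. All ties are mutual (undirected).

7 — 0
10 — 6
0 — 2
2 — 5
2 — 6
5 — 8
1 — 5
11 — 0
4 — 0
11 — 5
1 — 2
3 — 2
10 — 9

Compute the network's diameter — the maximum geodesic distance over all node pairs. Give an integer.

Eccentricity of each node (its greatest distance to any other): 0:4, 1:4, 2:3, 3:4, 4:5, 5:4, 6:3, 7:5, 8:5, 9:5, 10:4, 11:5.
The maximum eccentricity is 5, realized for instance by the pair 7–9 via 7 – 0 – 2 – 6 – 10 – 9. So the diameter is 5.

5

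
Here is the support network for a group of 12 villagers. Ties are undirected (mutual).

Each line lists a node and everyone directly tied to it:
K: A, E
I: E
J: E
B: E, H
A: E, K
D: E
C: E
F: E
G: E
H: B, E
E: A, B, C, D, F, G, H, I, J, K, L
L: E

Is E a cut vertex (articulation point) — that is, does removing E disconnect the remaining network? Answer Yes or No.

Yes

Removing E leaves {D} with no path to {L}, so the network splits into 9 components. E is a cut vertex.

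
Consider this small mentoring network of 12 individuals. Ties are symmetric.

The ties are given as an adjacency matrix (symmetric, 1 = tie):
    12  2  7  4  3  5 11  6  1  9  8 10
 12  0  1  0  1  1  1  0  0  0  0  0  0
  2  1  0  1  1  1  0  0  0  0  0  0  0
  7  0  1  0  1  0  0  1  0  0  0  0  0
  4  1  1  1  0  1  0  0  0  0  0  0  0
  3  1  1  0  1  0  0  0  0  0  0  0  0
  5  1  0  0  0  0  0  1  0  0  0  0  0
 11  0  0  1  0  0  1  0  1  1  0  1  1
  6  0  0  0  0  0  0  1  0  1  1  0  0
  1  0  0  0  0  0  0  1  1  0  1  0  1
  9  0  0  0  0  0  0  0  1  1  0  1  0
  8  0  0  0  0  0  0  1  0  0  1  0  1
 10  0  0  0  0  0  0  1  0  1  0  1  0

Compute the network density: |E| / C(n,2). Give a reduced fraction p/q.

7/22

There are 21 edges and 12 nodes, so the maximum possible is C(12,2) = 66.
Density = 21/66 = 7/22.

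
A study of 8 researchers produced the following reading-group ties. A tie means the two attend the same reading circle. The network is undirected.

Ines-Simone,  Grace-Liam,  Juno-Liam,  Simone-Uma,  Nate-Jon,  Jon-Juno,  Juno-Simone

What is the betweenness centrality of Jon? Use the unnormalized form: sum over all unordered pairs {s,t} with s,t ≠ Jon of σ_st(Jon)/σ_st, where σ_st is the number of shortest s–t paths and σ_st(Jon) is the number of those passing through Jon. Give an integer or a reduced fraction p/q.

6

Pairs whose geodesics pass through Jon — Juno–Nate: 1; Nate–Grace: 1; Nate–Ines: 1; Nate–Simone: 1; Nate–Uma: 1; Nate–Liam: 1.
All other pairs contribute 0.
Summing the contributions gives betweenness(Jon) = 6.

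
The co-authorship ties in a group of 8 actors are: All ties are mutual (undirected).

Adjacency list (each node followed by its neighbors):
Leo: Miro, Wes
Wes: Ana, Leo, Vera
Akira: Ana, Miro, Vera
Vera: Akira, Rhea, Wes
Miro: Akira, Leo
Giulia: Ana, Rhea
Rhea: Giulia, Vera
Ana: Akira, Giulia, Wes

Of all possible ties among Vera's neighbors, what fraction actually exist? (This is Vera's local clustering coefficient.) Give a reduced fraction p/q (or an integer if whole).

Vera's neighbors: Akira, Rhea, and Wes (k = 3).
Possible neighbor pairs: C(3,2) = 3. Edges among them: none → e = 0.
Clustering(Vera) = 0/3 = 0.

0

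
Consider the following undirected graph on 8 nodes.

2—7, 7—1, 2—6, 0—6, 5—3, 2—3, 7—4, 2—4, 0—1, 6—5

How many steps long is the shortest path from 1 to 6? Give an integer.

One shortest route is 1 – 0 – 6, which uses 2 edges, and 1 and 6 are not directly tied, so nothing shorter exists. So d(1,6) = 2.

2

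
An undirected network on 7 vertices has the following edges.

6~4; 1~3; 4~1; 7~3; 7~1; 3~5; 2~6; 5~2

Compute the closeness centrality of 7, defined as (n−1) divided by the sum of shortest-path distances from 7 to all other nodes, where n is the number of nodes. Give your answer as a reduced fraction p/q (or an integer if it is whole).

1/2

Distances from 7: 1:1, 2:3, 3:1, 4:2, 5:2, 6:3. Sum = 12.
n = 7, so closeness = 6/12 = 1/2.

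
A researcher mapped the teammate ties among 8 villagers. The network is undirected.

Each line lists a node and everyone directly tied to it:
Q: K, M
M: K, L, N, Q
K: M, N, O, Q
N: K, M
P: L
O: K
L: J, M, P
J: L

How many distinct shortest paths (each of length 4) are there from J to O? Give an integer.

1

The shortest distance is 4, and the only length-4 path is J–L–M–K–O. So there is exactly 1 shortest path.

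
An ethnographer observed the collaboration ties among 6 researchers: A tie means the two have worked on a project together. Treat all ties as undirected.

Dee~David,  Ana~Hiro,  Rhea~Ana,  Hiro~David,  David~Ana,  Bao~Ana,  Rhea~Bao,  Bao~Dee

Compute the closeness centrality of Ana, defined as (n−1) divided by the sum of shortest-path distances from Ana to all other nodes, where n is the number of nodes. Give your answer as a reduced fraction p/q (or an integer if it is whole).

5/6

Distances from Ana: Bao:1, David:1, Dee:2, Hiro:1, Rhea:1. Sum = 6.
n = 6, so closeness = 5/6.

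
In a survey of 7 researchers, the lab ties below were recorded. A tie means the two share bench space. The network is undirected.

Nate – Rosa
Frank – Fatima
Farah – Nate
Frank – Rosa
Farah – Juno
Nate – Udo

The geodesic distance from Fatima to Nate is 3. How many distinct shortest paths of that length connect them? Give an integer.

The shortest distance is 3, and the only length-3 path is Fatima–Frank–Rosa–Nate. So there is exactly 1 shortest path.

1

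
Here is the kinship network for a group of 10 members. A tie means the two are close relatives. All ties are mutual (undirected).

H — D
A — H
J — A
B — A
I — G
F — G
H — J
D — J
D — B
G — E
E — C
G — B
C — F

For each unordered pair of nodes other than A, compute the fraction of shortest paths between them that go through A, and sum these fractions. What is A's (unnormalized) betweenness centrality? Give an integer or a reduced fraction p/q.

Pairs whose geodesics pass through A — B–J: 1/2; B–H: 1/2; J–G: 1/2; J–F: 1/2; J–E: 1/2; J–C: 2/4; J–I: 1/2; H–G: 1/2; H–F: 1/2; H–E: 1/2; H–C: 2/4; H–I: 1/2.
All other pairs contribute 0.
Summing the contributions gives betweenness(A) = 6.

6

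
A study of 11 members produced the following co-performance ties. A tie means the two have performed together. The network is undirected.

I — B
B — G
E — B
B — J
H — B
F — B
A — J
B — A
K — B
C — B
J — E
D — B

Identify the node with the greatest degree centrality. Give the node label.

B

Degrees — A:2, B:10, C:1, D:1, E:2, F:1, G:1, H:1, I:1, J:3, K:1.
The maximum is 10, attained only by B.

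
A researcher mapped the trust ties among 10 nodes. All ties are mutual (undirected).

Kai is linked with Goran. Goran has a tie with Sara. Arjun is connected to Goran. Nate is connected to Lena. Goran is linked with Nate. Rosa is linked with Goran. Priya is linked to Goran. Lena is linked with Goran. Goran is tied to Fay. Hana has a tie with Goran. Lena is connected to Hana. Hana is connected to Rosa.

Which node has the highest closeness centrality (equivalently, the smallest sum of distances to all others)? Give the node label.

Goran

Farness (sum of distances to all others) for each node — Arjun:17, Fay:17, Goran:9, Hana:15, Kai:17, Lena:15, Nate:16, Priya:17, Rosa:16, Sara:17.
The smallest farness is 9, for Goran, so Goran has the highest closeness.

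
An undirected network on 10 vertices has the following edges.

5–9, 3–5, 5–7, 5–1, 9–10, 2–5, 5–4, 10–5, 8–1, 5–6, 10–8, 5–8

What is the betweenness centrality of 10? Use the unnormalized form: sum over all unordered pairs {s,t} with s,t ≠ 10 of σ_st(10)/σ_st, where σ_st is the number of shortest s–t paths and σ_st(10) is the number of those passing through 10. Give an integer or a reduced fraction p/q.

1/2

Pairs whose geodesics pass through 10 — 9–8: 1/2.
All other pairs contribute 0.
Summing the contributions gives betweenness(10) = 1/2.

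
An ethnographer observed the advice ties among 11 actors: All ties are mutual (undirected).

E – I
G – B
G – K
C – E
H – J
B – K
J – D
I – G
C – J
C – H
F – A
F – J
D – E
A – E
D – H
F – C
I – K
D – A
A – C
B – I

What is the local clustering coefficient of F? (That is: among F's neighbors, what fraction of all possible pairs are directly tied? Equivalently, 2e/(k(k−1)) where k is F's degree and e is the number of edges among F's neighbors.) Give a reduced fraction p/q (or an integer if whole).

2/3

F's neighbors: A, C, and J (k = 3).
Possible neighbor pairs: C(3,2) = 3. Edges among them: A–C, C–J → e = 2.
Clustering(F) = 2/3.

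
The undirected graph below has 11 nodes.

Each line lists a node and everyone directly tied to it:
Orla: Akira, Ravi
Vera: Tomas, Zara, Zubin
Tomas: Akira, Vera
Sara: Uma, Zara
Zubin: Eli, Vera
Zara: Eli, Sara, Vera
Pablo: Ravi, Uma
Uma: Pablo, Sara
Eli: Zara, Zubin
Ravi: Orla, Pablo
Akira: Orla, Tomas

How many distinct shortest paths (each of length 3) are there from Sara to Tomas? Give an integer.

The shortest distance is 3, and the only length-3 path is Sara–Zara–Vera–Tomas. So there is exactly 1 shortest path.

1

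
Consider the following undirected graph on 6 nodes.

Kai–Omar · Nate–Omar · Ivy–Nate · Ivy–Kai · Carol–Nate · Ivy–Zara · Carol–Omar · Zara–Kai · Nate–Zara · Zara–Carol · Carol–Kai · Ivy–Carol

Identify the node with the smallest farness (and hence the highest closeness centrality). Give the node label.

Farness (sum of distances to all others) for each node — Carol:5, Ivy:6, Kai:6, Nate:6, Omar:7, Zara:6.
The smallest farness is 5, for Carol, so Carol has the highest closeness.

Carol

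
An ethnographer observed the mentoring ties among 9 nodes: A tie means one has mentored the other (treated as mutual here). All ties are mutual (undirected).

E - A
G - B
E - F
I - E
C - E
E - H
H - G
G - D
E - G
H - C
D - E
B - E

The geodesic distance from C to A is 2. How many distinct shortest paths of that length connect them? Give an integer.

1

The shortest distance is 2, and the only length-2 path is C–E–A. So there is exactly 1 shortest path.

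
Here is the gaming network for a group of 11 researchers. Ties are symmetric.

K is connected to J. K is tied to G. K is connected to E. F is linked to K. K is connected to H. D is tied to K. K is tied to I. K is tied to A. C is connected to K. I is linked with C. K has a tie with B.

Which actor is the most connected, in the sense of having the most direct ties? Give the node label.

K

Degrees — A:1, B:1, C:2, D:1, E:1, F:1, G:1, H:1, I:2, J:1, K:10.
The maximum is 10, attained only by K.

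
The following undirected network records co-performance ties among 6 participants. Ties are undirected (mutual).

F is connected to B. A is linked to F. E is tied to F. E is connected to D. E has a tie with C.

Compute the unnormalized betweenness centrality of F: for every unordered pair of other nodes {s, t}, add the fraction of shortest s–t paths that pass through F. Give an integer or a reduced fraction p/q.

7

Pairs whose geodesics pass through F — A–C: 1; A–B: 1; A–D: 1; A–E: 1; C–B: 1; B–D: 1; B–E: 1.
All other pairs contribute 0.
Summing the contributions gives betweenness(F) = 7.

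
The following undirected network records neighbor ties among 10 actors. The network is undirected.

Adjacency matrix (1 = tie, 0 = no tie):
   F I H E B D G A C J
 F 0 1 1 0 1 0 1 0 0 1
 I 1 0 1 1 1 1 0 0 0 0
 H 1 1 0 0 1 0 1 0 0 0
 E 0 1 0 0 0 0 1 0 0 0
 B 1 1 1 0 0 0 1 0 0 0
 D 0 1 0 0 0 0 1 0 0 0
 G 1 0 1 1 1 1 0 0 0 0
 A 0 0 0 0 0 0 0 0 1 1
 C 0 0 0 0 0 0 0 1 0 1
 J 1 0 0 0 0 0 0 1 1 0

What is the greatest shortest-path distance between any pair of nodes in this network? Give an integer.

Eccentricity of each node (its greatest distance to any other): A:4, B:3, C:4, D:4, E:4, F:2, G:3, H:3, I:3, J:3.
The maximum eccentricity is 4, realized for instance by the pair E–A via E – I – F – J – A. So the diameter is 4.

4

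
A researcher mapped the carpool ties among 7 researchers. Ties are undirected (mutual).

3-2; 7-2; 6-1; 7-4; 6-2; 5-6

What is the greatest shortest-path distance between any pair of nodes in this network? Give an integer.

4

Eccentricity of each node (its greatest distance to any other): 1:4, 2:2, 3:3, 4:4, 5:4, 6:3, 7:3.
The maximum eccentricity is 4, realized for instance by the pair 4–1 via 4 – 7 – 2 – 6 – 1. So the diameter is 4.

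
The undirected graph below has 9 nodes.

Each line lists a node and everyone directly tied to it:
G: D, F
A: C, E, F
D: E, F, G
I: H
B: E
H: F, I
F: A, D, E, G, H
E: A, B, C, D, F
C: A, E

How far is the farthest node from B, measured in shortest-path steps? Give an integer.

Distances from B: A:2, C:2, D:2, E:1, F:2, G:3, H:3, I:4.
The largest is 4 (to I), so the eccentricity of B is 4.

4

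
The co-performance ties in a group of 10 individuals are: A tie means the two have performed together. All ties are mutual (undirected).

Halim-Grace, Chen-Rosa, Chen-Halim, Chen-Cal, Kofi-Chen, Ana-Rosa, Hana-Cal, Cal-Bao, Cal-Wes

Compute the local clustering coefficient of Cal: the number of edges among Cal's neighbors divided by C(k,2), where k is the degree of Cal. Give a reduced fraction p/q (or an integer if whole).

0

Cal's neighbors: Bao, Chen, Hana, and Wes (k = 4).
Possible neighbor pairs: C(4,2) = 6. Edges among them: none → e = 0.
Clustering(Cal) = 0/6 = 0.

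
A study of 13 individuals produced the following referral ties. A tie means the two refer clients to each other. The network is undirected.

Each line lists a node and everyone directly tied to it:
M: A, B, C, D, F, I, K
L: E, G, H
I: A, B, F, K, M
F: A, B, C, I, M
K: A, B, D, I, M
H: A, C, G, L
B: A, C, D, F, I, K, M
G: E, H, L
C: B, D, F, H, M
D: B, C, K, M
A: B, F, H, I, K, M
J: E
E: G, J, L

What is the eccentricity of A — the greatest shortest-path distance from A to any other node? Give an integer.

Distances from A: B:1, C:2, D:2, E:3, F:1, G:2, H:1, I:1, J:4, K:1, L:2, M:1.
The largest is 4 (to J), so the eccentricity of A is 4.

4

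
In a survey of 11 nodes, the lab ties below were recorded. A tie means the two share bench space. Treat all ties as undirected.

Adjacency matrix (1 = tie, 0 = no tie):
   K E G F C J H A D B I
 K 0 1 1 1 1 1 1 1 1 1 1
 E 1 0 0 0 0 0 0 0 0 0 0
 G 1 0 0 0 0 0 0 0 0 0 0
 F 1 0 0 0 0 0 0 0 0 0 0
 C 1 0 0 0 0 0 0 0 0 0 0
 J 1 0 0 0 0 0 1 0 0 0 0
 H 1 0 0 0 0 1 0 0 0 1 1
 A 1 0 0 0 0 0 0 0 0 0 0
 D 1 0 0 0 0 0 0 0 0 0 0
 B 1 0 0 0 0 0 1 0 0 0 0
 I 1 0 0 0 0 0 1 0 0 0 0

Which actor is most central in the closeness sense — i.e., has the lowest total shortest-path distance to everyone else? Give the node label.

Farness (sum of distances to all others) for each node — A:19, B:18, C:19, D:19, E:19, F:19, G:19, H:16, I:18, J:18, K:10.
The smallest farness is 10, for K, so K has the highest closeness.

K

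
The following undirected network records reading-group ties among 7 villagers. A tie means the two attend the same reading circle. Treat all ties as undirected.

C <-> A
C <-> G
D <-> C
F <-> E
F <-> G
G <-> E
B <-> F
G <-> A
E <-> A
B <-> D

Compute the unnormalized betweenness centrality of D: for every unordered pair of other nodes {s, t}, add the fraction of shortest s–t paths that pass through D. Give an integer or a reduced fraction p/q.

Pairs whose geodesics pass through D — B–C: 1; B–A: 1/3.
All other pairs contribute 0.
Summing the contributions gives betweenness(D) = 4/3.

4/3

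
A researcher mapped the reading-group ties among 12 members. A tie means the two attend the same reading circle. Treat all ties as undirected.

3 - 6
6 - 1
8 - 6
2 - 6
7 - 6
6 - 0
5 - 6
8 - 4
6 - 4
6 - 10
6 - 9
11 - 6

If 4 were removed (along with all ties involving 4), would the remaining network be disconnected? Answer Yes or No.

No

Even without 4, every remaining node can still reach every other (the residual graph is connected), so 4 is not a cut vertex.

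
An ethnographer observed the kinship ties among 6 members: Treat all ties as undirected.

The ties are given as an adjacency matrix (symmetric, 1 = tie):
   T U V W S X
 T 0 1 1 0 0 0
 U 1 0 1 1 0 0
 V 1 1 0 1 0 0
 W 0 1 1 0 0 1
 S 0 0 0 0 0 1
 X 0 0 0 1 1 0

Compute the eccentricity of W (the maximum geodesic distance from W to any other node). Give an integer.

2

Distances from W: S:2, T:2, U:1, V:1, X:1.
The largest is 2 (to T and S), so the eccentricity of W is 2.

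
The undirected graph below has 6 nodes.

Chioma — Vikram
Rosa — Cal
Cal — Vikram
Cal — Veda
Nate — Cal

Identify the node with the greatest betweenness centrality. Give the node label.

Cal

Unnormalized betweenness of each node: Cal:9, Chioma:0, Nate:0, Rosa:0, Veda:0, Vikram:4.
Cal has the largest value, 9, making it the main broker — the node through which the most shortest paths run.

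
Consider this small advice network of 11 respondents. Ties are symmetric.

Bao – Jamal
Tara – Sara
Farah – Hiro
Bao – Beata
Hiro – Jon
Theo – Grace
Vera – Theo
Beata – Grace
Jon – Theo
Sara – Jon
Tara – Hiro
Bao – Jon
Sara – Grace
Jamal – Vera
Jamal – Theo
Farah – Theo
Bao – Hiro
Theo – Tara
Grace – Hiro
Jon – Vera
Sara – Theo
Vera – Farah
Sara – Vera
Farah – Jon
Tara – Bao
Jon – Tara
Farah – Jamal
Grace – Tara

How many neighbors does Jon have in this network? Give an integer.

Jon is directly tied to Bao, Farah, Hiro, Sara, Tara, Theo, and Vera. That is 7 neighbors, so the degree of Jon is 7.

7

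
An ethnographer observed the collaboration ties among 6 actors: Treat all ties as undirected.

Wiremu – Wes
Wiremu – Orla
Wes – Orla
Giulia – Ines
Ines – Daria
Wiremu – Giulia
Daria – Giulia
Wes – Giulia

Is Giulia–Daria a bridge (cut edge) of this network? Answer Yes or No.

Even without that edge, Giulia still reaches Daria via Giulia – Ines – Daria, so the network stays connected. Not a bridge.

No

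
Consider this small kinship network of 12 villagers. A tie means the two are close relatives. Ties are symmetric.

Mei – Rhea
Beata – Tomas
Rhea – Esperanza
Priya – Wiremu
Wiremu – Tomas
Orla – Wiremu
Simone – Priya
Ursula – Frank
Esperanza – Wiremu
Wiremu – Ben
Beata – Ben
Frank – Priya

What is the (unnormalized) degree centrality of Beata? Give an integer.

Beata is directly tied to Ben and Tomas. That is 2 neighbors, so the degree of Beata is 2.

2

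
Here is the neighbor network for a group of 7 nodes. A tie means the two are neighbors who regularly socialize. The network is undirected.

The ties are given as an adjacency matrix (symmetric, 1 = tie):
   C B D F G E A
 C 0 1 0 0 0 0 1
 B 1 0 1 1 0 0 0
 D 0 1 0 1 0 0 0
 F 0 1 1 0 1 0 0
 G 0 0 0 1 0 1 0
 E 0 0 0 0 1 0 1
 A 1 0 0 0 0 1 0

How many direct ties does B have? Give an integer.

3

B is directly tied to C, D, and F. That is 3 neighbors, so the degree of B is 3.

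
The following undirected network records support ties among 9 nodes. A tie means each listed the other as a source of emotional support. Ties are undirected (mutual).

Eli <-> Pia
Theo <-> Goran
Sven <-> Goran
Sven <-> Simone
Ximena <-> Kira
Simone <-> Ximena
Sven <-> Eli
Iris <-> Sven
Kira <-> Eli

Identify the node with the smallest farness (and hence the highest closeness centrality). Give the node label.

Farness (sum of distances to all others) for each node — Eli:14, Goran:17, Iris:19, Kira:18, Pia:21, Simone:16, Sven:12, Theo:24, Ximena:19.
The smallest farness is 12, for Sven, so Sven has the highest closeness.

Sven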